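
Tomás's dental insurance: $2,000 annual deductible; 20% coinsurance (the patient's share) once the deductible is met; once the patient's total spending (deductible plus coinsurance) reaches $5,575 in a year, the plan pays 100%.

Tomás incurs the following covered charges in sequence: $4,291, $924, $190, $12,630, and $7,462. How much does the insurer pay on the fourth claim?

Bill 1, $4,291: deductible takes $2,000, $2,291 remains; 20% of $2,291 = $458.20. Patient pays $2,458.20; OOP now $2,458.20. Plan pays $4,291 − $2,458.20 = $1,832.80.
Bill 2, $924: deductible already satisfied, so patient's share is 20% × $924 = $184.80. Patient pays $184.80; OOP now $2,643. Insurer: $924 − $184.80 = $739.20.
Bill 3, $190: 20% coinsurance on $190 = $38. Patient pays $38; OOP now $2,681. Insurer: $190 − $38 = $152.
Bill 4, $12,630: 20% coinsurance on $12,630 = $2,526. Patient pays $2,526; OOP now $5,207. Plan pays $12,630 − $2,526 = $10,104.

$10,104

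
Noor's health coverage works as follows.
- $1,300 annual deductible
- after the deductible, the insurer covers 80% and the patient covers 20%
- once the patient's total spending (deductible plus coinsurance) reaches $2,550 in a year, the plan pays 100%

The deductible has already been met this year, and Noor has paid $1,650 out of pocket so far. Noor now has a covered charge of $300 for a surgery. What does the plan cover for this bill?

The deductible is already satisfied, so the full bill goes to coinsurance.
Coinsurance: $300 × 20% = $60.
Year-to-date out-of-pocket becomes $1,650 + $60 = $1,710, still under the $2,550 maximum, so no cap applies.
Insurer pays the balance: $300 − $60 = $240.

$240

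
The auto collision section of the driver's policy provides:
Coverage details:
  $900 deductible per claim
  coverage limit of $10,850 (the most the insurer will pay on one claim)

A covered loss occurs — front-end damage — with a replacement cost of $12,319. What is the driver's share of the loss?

$1,469

After the deductible, $12,319 − $900 = $11,419 remains.
$11,419 exceeds the $10,850 limit, so the insurer pays the limit: $10,850.
Driver's share is the uncovered remainder: $12,319 − $10,850 = $1,469.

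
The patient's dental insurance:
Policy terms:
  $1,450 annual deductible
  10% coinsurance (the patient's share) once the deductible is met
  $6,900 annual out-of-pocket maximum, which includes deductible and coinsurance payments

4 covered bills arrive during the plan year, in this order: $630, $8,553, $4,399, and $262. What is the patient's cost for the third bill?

Claim 1 — $630: all of it applies to the deductible. Patient pays $630; OOP now $630.
Claim 2 — $8,553: $820 to deductible, leaving $7,733; coinsurance $7,733 × 10% = $773.30. Patient owes $1,593.30 (running OOP $2,223.30).
Claim 3 — $4,399: deductible already satisfied, so patient's share is 10% × $4,399 = $439.90. Patient owes $439.90 (running OOP $2,663.20).

$439.90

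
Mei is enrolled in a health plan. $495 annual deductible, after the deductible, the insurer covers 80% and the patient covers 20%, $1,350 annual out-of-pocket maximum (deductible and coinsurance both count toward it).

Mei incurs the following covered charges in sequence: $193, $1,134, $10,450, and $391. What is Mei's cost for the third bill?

$688.60

#1 ($193): all of it applies to the deductible. Patient pays $193; OOP now $193.
#2 ($1,134): deductible takes $302, $832 remains; 20% of $832 = $166.40. Cost to patient: $468.40. OOP to date $661.40.
#3 ($10,450): deductible already satisfied, so patient's share is 20% × $10,450 = $2,090. Adding that to $661.40 gives $2,751.40, past the $1,350 cap; patient pays only $1,350 − $661.40 = $688.60.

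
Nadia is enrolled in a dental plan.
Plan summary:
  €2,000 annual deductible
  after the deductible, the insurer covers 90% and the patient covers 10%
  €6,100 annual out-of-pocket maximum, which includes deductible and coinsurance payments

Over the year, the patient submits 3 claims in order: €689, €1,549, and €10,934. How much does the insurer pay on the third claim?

€9,840.60

Claim 1 (€689): all of it applies to the deductible. Patient owes €689 (running OOP €689). Insurer: €689 − €689 = €0.
Claim 2 (€1,549): €1,311 finishes the deductible; €238 goes to coinsurance; 10% of €238 = €23.80. Patient pays €1,334.80; OOP now €2,023.80. Insurer: €1,549 − €1,334.80 = €214.20.
Claim 3 (€10,934): deductible already satisfied, so patient's share is 10% × €10,934 = €1,093.40. Cost to patient: €1,093.40. OOP to date €3,117.20. Plan pays €10,934 − €1,093.40 = €9,840.60.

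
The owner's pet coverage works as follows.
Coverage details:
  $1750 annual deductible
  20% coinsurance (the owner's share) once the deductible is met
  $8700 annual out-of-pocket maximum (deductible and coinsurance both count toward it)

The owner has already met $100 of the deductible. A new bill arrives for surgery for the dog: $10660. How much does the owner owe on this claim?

$3452

Remaining deductible: $1750 − $100 = $1650.
After the $1650 deductible portion, $10660 − $1650 = $9010 is subject to coinsurance.
Coinsurance: $9010 × 20% = $1802.
Owner responsibility before any cap: $1650 + $1802 = $3452.
Cumulative spending $100 + $3452 = $3552 stays under the $8700 maximum.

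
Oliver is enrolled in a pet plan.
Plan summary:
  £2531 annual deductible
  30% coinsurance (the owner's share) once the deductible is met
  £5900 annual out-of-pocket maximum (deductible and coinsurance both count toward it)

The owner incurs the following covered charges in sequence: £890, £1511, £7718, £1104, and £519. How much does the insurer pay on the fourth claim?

£772.80

Claim 1 — £890: fully absorbed by the deductible. Owner pays £890; OOP now £890. Plan pays £890 − £890 = £0.
Claim 2 — £1511: fully absorbed by the deductible. Owner owes £1511 (running OOP £2401). Insurer: £1511 − £1511 = £0.
Claim 3 — £7718: £130 to deductible, leaving £7588; coinsurance £7588 × 30% = £2276.40. Cost to owner: £2406.40. OOP to date £4807.40. Insurer: £7718 − £2406.40 = £5311.60.
Claim 4 — £1104: deductible met; 30% of £1104 = £331.20. Cost to owner: £331.20. OOP to date £5138.60. Insurer: £1104 − £331.20 = £772.80.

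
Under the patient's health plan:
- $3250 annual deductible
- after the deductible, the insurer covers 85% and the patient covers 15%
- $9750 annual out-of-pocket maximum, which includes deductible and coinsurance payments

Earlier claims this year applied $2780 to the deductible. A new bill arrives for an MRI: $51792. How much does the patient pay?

Deductible still to meet: $3250 − $2780 = $470.
The remaining $51322 (= $51792 − $470) moves to coinsurance.
15% of $51322 = $7698.30 falls to the patient.
So the patient owes $470 + $7698.30 = $8168.30 before any cap.
Year-to-date out-of-pocket would reach $2780 + $8168.30 = $10948.30, above the $9750 maximum, so the patient pays only $9750 − $2780 = $6970.

$6970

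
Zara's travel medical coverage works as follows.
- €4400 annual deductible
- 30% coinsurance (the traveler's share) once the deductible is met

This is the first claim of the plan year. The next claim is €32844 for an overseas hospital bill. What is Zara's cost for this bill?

Nothing has been paid toward the €4400 deductible, so the first €4400 of this charge is applied there.
That leaves €32844 − €4400 = €28444 for coinsurance.
30% of €28444 = €8533.20 falls to the traveler.
So the traveler owes €4400 + €8533.20 = €12933.20.

€12933.20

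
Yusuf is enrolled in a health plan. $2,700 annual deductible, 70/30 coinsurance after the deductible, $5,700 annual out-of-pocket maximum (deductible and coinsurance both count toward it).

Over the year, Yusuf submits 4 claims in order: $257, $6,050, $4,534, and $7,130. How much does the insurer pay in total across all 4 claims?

$12,271

Claim 1 — $257: entire amount goes to the deductible. Patient owes $257 (running OOP $257). Insurer: $257 − $257 = $0.
Claim 2 — $6,050: deductible takes $2,443, $3,607 remains; coinsurance $3,607 × 30% = $1,082.10. Cost to patient: $3,525.10. OOP to date $3,782.10. Insurer: $6,050 − $3,525.10 = $2,524.90.
Claim 3 — $4,534: deductible already satisfied, so patient's share is 30% × $4,534 = $1,360.20. Cost to patient: $1,360.20. OOP to date $5,142.30. Plan pays $4,534 − $1,360.20 = $3,173.80.
Claim 4 — $7,130: 30% coinsurance on $7,130 = $2,139. Adding that to $5,142.30 gives $7,281.30, past the $5,700 cap; patient pays only $5,700 − $5,142.30 = $557.70. Plan pays $7,130 − $557.70 = $6,572.30.
Insurer total: $0 + $2,524.90 + $3,173.80 + $6,572.30 = $12,271.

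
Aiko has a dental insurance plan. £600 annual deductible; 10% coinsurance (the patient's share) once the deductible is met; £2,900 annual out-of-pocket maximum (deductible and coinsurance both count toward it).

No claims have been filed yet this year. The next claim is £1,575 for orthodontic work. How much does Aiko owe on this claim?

Deductible not yet touched, so the first £600 of the bill goes to the deductible.
After the £600 deductible portion, £1,575 − £600 = £975 is subject to coinsurance.
10% of £975 = £97.50 falls to the patient.
So the patient owes £600 + £97.50 = £697.50 before any cap.
Total out-of-pocket so far would be £0 + £697.50 = £697.50, below the £2,900 cap — no reduction.

£697.50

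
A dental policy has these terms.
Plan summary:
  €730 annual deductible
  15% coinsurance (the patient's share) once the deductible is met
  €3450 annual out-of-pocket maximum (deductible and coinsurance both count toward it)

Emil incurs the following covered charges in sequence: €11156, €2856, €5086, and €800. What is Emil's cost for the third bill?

€727.70

Claim 1 (€11156): €730 finishes the deductible; €10426 goes to coinsurance; 15% of €10426 = €1563.90. Cost to patient: €2293.90. OOP to date €2293.90.
Claim 2 (€2856): deductible already satisfied, so patient's share is 15% × €2856 = €428.40. Cost to patient: €428.40. OOP to date €2722.30.
Claim 3 (€5086): 15% coinsurance on €5086 = €762.90. Adding that to €2722.30 gives €3485.20, past the €3450 cap; patient pays only €3450 − €2722.30 = €727.70.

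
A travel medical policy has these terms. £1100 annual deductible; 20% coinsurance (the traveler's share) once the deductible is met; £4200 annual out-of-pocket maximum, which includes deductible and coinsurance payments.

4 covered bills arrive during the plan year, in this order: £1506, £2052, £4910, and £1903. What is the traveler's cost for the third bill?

Claim 1 (£1506): deductible takes £1100, £406 remains; traveler's 20% is £81.20. Cost to traveler: £1181.20. OOP to date £1181.20.
Claim 2 (£2052): deductible met; 20% of £2052 = £410.40. Traveler pays £410.40; OOP now £1591.60.
Claim 3 (£4910): 20% coinsurance on £4910 = £982. Cost to traveler: £982. OOP to date £2573.60.

£982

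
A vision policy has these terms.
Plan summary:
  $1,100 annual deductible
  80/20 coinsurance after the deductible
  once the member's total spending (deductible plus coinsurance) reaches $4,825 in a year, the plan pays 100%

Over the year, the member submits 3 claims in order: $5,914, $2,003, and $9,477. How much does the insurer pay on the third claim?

$7,581.60

Claim 1 ($5,914): $1,100 finishes the deductible; $4,814 goes to coinsurance; coinsurance $4,814 × 20% = $962.80. Member pays $2,062.80; OOP now $2,062.80. Plan pays $5,914 − $2,062.80 = $3,851.20.
Claim 2 ($2,003): deductible met; 20% of $2,003 = $400.60. Cost to member: $400.60. OOP to date $2,463.40. Insurer: $2,003 − $400.60 = $1,602.40.
Claim 3 ($9,477): 20% coinsurance on $9,477 = $1,895.40. Cost to member: $1,895.40. OOP to date $4,358.80. Insurer: $9,477 − $1,895.40 = $7,581.60.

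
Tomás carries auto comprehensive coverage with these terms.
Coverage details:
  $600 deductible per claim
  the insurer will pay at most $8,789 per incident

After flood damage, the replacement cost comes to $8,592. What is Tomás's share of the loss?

$600

After the deductible, $8,592 − $600 = $7,992 remains.
$7,992 is within the $8,789 limit, so the insurer pays $7,992.
Out of pocket: $8,592 − $7,992 = $600.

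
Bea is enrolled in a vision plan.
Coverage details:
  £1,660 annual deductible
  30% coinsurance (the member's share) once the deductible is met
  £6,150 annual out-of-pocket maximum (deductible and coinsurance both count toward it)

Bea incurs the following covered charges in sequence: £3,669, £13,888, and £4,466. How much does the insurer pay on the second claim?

#1 (£3,669): £1,660 to deductible, leaving £2,009; member's 30% is £602.70. Cost to member: £2,262.70. OOP to date £2,262.70. Insurer: £3,669 − £2,262.70 = £1,406.30.
#2 (£13,888): 30% coinsurance on £13,888 = £4,166.40. That would push OOP to £6,429.10, over the £6,150 cap, so member pays £6,150 − £2,262.70 = £3,887.30. Plan pays £13,888 − £3,887.30 = £10,000.70.

£10,000.70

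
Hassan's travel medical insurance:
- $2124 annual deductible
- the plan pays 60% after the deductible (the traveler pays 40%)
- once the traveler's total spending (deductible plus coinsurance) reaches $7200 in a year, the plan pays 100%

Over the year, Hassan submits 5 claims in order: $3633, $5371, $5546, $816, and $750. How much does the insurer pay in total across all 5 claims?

Bill 1, $3633: $2124 to deductible, leaving $1509; traveler's 40% is $603.60. Traveler pays $2727.60; OOP now $2727.60. Insurer: $3633 − $2727.60 = $905.40.
Bill 2, $5371: deductible met; 40% of $5371 = $2148.40. Cost to traveler: $2148.40. OOP to date $4876. Plan pays $5371 − $2148.40 = $3222.60.
Bill 3, $5546: deductible met; 40% of $5546 = $2218.40. Traveler pays $2218.40; OOP now $7094.40. Plan pays $5546 − $2218.40 = $3327.60.
Bill 4, $816: deductible already satisfied, so traveler's share is 40% × $816 = $326.40. Adding that to $7094.40 gives $7420.80, past the $7200 cap; traveler pays only $7200 − $7094.40 = $105.60. Insurer: $816 − $105.60 = $710.40.
Bill 5, $750: 40% coinsurance on $750 = $300. That would push OOP to $7500, over the $7200 cap, so traveler pays $7200 − $7200 = $0. Plan pays $750 − $0 = $750.
Insurer total: $905.40 + $3222.60 + $3327.60 + $710.40 + $750 = $8916.

$8916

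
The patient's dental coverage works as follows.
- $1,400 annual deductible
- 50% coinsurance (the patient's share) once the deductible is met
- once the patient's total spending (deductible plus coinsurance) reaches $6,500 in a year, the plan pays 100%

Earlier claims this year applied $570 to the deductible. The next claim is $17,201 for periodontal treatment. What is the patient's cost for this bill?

$570 of the $1,400 deductible is already met, leaving $830.
After the $830 deductible portion, $17,201 − $830 = $16,371 is subject to coinsurance.
Patient's 50% share of $16,371 is $8,185.50.
So the patient owes $830 + $8,185.50 = $9,015.50 before any cap.
Year-to-date out-of-pocket would reach $570 + $9,015.50 = $9,585.50, above the $6,500 maximum, so the patient pays only $6,500 − $570 = $5,930.

$5,930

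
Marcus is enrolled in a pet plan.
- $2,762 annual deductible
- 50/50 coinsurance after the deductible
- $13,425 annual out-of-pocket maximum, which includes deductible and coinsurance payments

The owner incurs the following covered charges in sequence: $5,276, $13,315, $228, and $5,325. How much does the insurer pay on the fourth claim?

$2,690.50

Bill 1, $5,276: deductible takes $2,762, $2,514 remains; owner's 50% is $1,257. Cost to owner: $4,019. OOP to date $4,019. Plan pays $5,276 − $4,019 = $1,257.
Bill 2, $13,315: deductible already satisfied, so owner's share is 50% × $13,315 = $6,657.50. Owner pays $6,657.50; OOP now $10,676.50. Insurer: $13,315 − $6,657.50 = $6,657.50.
Bill 3, $228: deductible already satisfied, so owner's share is 50% × $228 = $114. Owner owes $114 (running OOP $10,790.50). Plan pays $228 − $114 = $114.
Bill 4, $5,325: deductible met; 50% of $5,325 = $2,662.50. Adding that to $10,790.50 gives $13,453, past the $13,425 cap; owner pays only $13,425 − $10,790.50 = $2,634.50. Plan pays $5,325 − $2,634.50 = $2,690.50.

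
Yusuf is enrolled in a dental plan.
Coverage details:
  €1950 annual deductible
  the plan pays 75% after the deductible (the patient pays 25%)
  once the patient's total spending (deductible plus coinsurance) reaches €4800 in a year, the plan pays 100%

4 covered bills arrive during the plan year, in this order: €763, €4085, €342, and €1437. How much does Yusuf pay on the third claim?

#1 (€763): all of it applies to the deductible. Patient pays €763; OOP now €763.
#2 (€4085): €1187 finishes the deductible; €2898 goes to coinsurance; 25% of €2898 = €724.50. Patient pays €1911.50; OOP now €2674.50.
#3 (€342): deductible met; 25% of €342 = €85.50. Cost to patient: €85.50. OOP to date €2760.

€85.50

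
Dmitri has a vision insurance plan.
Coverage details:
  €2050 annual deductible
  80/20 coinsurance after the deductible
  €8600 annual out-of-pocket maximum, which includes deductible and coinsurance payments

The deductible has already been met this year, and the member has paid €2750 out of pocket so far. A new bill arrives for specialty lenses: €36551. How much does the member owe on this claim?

The deductible is already satisfied, so the full bill goes to coinsurance.
Member's 20% share of €36551 is €7310.20.
Year-to-date out-of-pocket would reach €2750 + €7310.20 = €10060.20, above the €8600 maximum, so the member pays only €8600 − €2750 = €5850.

€5850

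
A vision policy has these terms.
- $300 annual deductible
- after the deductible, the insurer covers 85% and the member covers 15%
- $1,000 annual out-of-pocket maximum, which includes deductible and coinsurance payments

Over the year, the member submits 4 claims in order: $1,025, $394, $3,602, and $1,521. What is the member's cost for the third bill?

$532.15

#1 ($1,025): $300 finishes the deductible; $725 goes to coinsurance; 15% of $725 = $108.75. Member pays $408.75; OOP now $408.75.
#2 ($394): deductible met; 15% of $394 = $59.10. Member owes $59.10 (running OOP $467.85).
#3 ($3,602): deductible already satisfied, so member's share is 15% × $3,602 = $540.30. That would push OOP to $1,008.15, over the $1,000 cap, so member pays $1,000 − $467.85 = $532.15.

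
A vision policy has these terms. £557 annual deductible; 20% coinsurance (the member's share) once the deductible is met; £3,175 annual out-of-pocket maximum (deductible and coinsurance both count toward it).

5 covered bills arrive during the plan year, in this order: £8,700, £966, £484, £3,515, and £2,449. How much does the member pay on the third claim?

Claim 1 (£8,700): £557 finishes the deductible; £8,143 goes to coinsurance; 20% of £8,143 = £1,628.60. Member pays £2,185.60; OOP now £2,185.60.
Claim 2 (£966): 20% coinsurance on £966 = £193.20. Member owes £193.20 (running OOP £2,378.80).
Claim 3 (£484): 20% coinsurance on £484 = £96.80. Cost to member: £96.80. OOP to date £2,475.60.

£96.80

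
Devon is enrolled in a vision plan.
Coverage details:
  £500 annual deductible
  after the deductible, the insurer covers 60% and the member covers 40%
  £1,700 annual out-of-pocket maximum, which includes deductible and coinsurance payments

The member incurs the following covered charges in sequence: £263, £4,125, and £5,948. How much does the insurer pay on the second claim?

£2,688

Bill 1, £263: fully absorbed by the deductible. Cost to member: £263. OOP to date £263. Plan pays £263 − £263 = £0.
Bill 2, £4,125: £237 finishes the deductible; £3,888 goes to coinsurance; 40% of £3,888 = £1,555.20. Deductible plus coinsurance: £237 + £1,555.20 = £1,792.20. That would push OOP to £2,055.20, over the £1,700 cap, so member pays £1,700 − £263 = £1,437. Insurer: £4,125 − £1,437 = £2,688.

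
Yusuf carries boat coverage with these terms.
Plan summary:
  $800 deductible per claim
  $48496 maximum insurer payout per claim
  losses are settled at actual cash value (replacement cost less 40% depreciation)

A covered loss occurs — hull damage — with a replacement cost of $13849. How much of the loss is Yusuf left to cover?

At 40% depreciation, ACV = $13849 − $5539.60 = $8309.40.
Subtract the deductible: $8309.40 − $800 = $7509.40.
$7509.40 is within the $48496 limit, so the insurer pays $7509.40.
Owner's share is the uncovered remainder: $13849 − $7509.40 = $6339.60.

$6339.60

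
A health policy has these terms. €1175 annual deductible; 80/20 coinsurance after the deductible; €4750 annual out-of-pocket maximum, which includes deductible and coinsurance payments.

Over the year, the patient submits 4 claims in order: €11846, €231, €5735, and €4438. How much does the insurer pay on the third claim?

€4588

Claim 1 (€11846): €1175 finishes the deductible; €10671 goes to coinsurance; coinsurance €10671 × 20% = €2134.20. Patient owes €3309.20 (running OOP €3309.20). Plan pays €11846 − €3309.20 = €8536.80.
Claim 2 (€231): deductible met; 20% of €231 = €46.20. Patient pays €46.20; OOP now €3355.40. Insurer: €231 − €46.20 = €184.80.
Claim 3 (€5735): 20% coinsurance on €5735 = €1147. Patient owes €1147 (running OOP €4502.40). Insurer: €5735 − €1147 = €4588.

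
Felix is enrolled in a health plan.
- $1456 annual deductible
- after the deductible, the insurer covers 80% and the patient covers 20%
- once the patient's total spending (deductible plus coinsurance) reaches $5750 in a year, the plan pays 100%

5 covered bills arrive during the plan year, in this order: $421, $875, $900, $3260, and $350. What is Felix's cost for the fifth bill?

#1 ($421): all of it applies to the deductible. Cost to patient: $421. OOP to date $421.
#2 ($875): all of it applies to the deductible. Patient owes $875 (running OOP $1296).
#3 ($900): $160 to deductible, leaving $740; coinsurance $740 × 20% = $148. Patient pays $308; OOP now $1604.
#4 ($3260): 20% coinsurance on $3260 = $652. Patient pays $652; OOP now $2256.
#5 ($350): deductible met; 20% of $350 = $70. Patient pays $70; OOP now $2326.

$70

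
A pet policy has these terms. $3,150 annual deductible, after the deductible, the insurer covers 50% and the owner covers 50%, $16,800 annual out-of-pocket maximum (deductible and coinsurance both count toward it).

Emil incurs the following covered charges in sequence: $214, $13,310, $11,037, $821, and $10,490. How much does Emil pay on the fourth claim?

Claim 1 — $214: all of it applies to the deductible. Owner owes $214 (running OOP $214).
Claim 2 — $13,310: deductible takes $2,936, $10,374 remains; 50% of $10,374 = $5,187. Cost to owner: $8,123. OOP to date $8,337.
Claim 3 — $11,037: deductible already satisfied, so owner's share is 50% × $11,037 = $5,518.50. Cost to owner: $5,518.50. OOP to date $13,855.50.
Claim 4 — $821: deductible met; 50% of $821 = $410.50. Owner pays $410.50; OOP now $14,266.

$410.50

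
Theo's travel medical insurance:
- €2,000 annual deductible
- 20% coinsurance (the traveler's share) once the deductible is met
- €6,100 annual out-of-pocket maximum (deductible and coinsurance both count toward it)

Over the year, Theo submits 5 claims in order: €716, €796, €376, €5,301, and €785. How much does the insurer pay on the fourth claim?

Claim 1 — €716: entire amount goes to the deductible. Traveler pays €716; OOP now €716. Insurer: €716 − €716 = €0.
Claim 2 — €796: fully absorbed by the deductible. Traveler pays €796; OOP now €1,512. Insurer: €796 − €796 = €0.
Claim 3 — €376: entire amount goes to the deductible. Traveler pays €376; OOP now €1,888. Plan pays €376 − €376 = €0.
Claim 4 — €5,301: deductible takes €112, €5,189 remains; 20% of €5,189 = €1,037.80. Traveler owes €1,149.80 (running OOP €3,037.80). Insurer: €5,301 − €1,149.80 = €4,151.20.

€4,151.20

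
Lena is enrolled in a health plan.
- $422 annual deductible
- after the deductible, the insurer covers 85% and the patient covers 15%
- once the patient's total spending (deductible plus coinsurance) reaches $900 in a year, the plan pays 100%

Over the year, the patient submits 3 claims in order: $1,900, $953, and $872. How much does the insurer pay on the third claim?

Bill 1, $1,900: deductible takes $422, $1,478 remains; coinsurance $1,478 × 15% = $221.70. Patient owes $643.70 (running OOP $643.70). Insurer: $1,900 − $643.70 = $1,256.30.
Bill 2, $953: deductible already satisfied, so patient's share is 15% × $953 = $142.95. Patient pays $142.95; OOP now $786.65. Plan pays $953 − $142.95 = $810.05.
Bill 3, $872: deductible already satisfied, so patient's share is 15% × $872 = $130.80. That would push OOP to $917.45, over the $900 cap, so patient pays $900 − $786.65 = $113.35. Insurer: $872 − $113.35 = $758.65.

$758.65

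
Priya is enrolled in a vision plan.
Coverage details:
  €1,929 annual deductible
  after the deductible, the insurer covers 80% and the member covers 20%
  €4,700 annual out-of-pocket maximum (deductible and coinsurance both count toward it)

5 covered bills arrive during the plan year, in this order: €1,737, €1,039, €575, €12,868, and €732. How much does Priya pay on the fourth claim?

#1 (€1,737): all of it applies to the deductible. Cost to member: €1,737. OOP to date €1,737.
#2 (€1,039): deductible takes €192, €847 remains; 20% of €847 = €169.40. Cost to member: €361.40. OOP to date €2,098.40.
#3 (€575): deductible already satisfied, so member's share is 20% × €575 = €115. Cost to member: €115. OOP to date €2,213.40.
#4 (€12,868): deductible met; 20% of €12,868 = €2,573.60. That would push OOP to €4,787, over the €4,700 cap, so member pays €4,700 − €2,213.40 = €2,486.60.

€2,486.60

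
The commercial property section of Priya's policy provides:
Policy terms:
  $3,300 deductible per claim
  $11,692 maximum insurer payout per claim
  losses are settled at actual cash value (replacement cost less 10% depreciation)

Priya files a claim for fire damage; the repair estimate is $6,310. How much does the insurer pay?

$2,379

Actual cash value after 10% depreciation: $6,310 × 90% = $5,679.
Subtract the deductible: $5,679 − $3,300 = $2,379.
$2,379 ≤ $11,692, so the limit doesn't bind; insurer pays $2,379.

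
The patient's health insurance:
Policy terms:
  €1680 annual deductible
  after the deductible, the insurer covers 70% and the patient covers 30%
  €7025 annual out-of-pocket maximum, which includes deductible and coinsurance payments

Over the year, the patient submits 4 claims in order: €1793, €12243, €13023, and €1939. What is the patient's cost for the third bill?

€1638.20

Bill 1, €1793: €1680 to deductible, leaving €113; coinsurance €113 × 30% = €33.90. Patient pays €1713.90; OOP now €1713.90.
Bill 2, €12243: deductible met; 30% of €12243 = €3672.90. Cost to patient: €3672.90. OOP to date €5386.80.
Bill 3, €13023: deductible already satisfied, so patient's share is 30% × €13023 = €3906.90. That would push OOP to €9293.70, over the €7025 cap, so patient pays €7025 − €5386.80 = €1638.20.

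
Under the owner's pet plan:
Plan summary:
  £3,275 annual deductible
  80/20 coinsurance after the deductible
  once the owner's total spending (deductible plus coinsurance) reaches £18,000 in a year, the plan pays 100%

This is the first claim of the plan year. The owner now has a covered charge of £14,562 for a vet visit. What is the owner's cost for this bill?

£5,532.40

Nothing has been paid toward the £3,275 deductible, so the first £3,275 of this charge is applied there.
After the £3,275 deductible portion, £14,562 − £3,275 = £11,287 is subject to coinsurance.
20% of £11,287 = £2,257.40 falls to the owner.
That puts the owner's cost at £3,275 + £2,257.40 = £5,532.40 before any cap.
Year-to-date out-of-pocket becomes £0 + £5,532.40 = £5,532.40, still under the £18,000 maximum, so no cap applies.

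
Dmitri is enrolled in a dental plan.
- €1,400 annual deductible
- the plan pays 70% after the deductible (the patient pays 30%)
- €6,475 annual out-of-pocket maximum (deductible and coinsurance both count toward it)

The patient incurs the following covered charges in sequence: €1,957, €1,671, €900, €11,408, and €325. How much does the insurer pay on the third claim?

€630

Claim 1 — €1,957: €1,400 finishes the deductible; €557 goes to coinsurance; patient's 30% is €167.10. Patient owes €1,567.10 (running OOP €1,567.10). Insurer: €1,957 − €1,567.10 = €389.90.
Claim 2 — €1,671: deductible already satisfied, so patient's share is 30% × €1,671 = €501.30. Patient owes €501.30 (running OOP €2,068.40). Insurer: €1,671 − €501.30 = €1,169.70.
Claim 3 — €900: 30% coinsurance on €900 = €270. Cost to patient: €270. OOP to date €2,338.40. Insurer: €900 − €270 = €630.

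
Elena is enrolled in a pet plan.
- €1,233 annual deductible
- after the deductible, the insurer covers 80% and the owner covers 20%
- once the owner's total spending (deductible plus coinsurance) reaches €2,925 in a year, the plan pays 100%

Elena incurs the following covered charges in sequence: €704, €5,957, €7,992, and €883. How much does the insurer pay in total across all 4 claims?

€12,611

#1 (€704): entire amount goes to the deductible. Owner pays €704; OOP now €704. Insurer: €704 − €704 = €0.
#2 (€5,957): €529 to deductible, leaving €5,428; 20% of €5,428 = €1,085.60. Owner pays €1,614.60; OOP now €2,318.60. Plan pays €5,957 − €1,614.60 = €4,342.40.
#3 (€7,992): deductible already satisfied, so owner's share is 20% × €7,992 = €1,598.40. OOP would hit €3,917 > €2,925, so the cap limits the owner to €2,925 − €2,318.60 = €606.40. Insurer: €7,992 − €606.40 = €7,385.60.
#4 (€883): deductible met; 20% of €883 = €176.60. OOP would hit €3,101.60 > €2,925, so the cap limits the owner to €2,925 − €2,925 = €0. Plan pays €883 − €0 = €883.
Insurer total: €0 + €4,342.40 + €7,385.60 + €883 = €12,611.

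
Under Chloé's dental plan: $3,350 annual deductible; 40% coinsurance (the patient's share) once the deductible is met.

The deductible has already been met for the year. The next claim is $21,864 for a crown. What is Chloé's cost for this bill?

The deductible is already satisfied, so the full bill goes to coinsurance.
40% of $21,864 = $8,745.60 falls to the patient.

$8,745.60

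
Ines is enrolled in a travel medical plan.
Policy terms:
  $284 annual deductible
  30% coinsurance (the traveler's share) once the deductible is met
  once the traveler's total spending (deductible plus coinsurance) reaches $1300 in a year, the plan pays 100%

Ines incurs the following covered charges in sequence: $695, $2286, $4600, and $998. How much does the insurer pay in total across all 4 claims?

$7279

#1 ($695): $284 to deductible, leaving $411; traveler's 30% is $123.30. Traveler owes $407.30 (running OOP $407.30). Insurer: $695 − $407.30 = $287.70.
#2 ($2286): 30% coinsurance on $2286 = $685.80. Traveler pays $685.80; OOP now $1093.10. Insurer: $2286 − $685.80 = $1600.20.
#3 ($4600): deductible met; 30% of $4600 = $1380. Adding that to $1093.10 gives $2473.10, past the $1300 cap; traveler pays only $1300 − $1093.10 = $206.90. Insurer: $4600 − $206.90 = $4393.10.
#4 ($998): deductible already satisfied, so traveler's share is 30% × $998 = $299.40. Adding that to $1300 gives $1599.40, past the $1300 cap; traveler pays only $1300 − $1300 = $0. Plan pays $998 − $0 = $998.
Insurer total: $287.70 + $1600.20 + $4393.10 + $998 = $7279.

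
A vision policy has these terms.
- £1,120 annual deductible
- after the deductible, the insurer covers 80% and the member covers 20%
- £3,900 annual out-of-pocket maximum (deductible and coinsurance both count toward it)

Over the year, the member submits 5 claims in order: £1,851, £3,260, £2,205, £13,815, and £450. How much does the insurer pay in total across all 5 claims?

£17,681

#1 (£1,851): £1,120 finishes the deductible; £731 goes to coinsurance; coinsurance £731 × 20% = £146.20. Member owes £1,266.20 (running OOP £1,266.20). Insurer: £1,851 − £1,266.20 = £584.80.
#2 (£3,260): 20% coinsurance on £3,260 = £652. Cost to member: £652. OOP to date £1,918.20. Insurer: £3,260 − £652 = £2,608.
#3 (£2,205): deductible met; 20% of £2,205 = £441. Member pays £441; OOP now £2,359.20. Insurer: £2,205 − £441 = £1,764.
#4 (£13,815): deductible already satisfied, so member's share is 20% × £13,815 = £2,763. Adding that to £2,359.20 gives £5,122.20, past the £3,900 cap; member pays only £3,900 − £2,359.20 = £1,540.80. Insurer: £13,815 − £1,540.80 = £12,274.20.
#5 (£450): deductible already satisfied, so member's share is 20% × £450 = £90. Adding that to £3,900 gives £3,990, past the £3,900 cap; member pays only £3,900 − £3,900 = £0. Insurer: £450 − £0 = £450.
Insurer total = bills − member's total = £21,581 − £3,900 = £17,681.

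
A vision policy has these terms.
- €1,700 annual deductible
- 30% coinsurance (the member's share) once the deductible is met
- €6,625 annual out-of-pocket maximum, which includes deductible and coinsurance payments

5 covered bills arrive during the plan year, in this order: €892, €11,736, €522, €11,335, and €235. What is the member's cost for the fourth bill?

€1,490

Bill 1, €892: entire amount goes to the deductible. Member owes €892 (running OOP €892).
Bill 2, €11,736: €808 to deductible, leaving €10,928; coinsurance €10,928 × 30% = €3,278.40. Member owes €4,086.40 (running OOP €4,978.40).
Bill 3, €522: deductible met; 30% of €522 = €156.60. Member pays €156.60; OOP now €5,135.
Bill 4, €11,335: 30% coinsurance on €11,335 = €3,400.50. That would push OOP to €8,535.50, over the €6,625 cap, so member pays €6,625 − €5,135 = €1,490.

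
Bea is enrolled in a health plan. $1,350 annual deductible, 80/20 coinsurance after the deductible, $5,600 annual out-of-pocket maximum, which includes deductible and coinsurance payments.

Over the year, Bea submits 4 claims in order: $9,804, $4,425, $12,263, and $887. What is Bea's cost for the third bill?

Claim 1 ($9,804): $1,350 finishes the deductible; $8,454 goes to coinsurance; patient's 20% is $1,690.80. Patient owes $3,040.80 (running OOP $3,040.80).
Claim 2 ($4,425): deductible met; 20% of $4,425 = $885. Cost to patient: $885. OOP to date $3,925.80.
Claim 3 ($12,263): deductible met; 20% of $12,263 = $2,452.60. Adding that to $3,925.80 gives $6,378.40, past the $5,600 cap; patient pays only $5,600 − $3,925.80 = $1,674.20.

$1,674.20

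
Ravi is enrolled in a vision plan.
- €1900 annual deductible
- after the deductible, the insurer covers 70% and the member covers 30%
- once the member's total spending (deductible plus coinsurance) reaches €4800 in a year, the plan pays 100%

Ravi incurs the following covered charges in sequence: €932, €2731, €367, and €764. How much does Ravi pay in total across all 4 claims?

€2768.20

Claim 1 (€932): entire amount goes to the deductible. Cost to member: €932. OOP to date €932.
Claim 2 (€2731): €968 finishes the deductible; €1763 goes to coinsurance; 30% of €1763 = €528.90. Member pays €1496.90; OOP now €2428.90.
Claim 3 (€367): 30% coinsurance on €367 = €110.10. Cost to member: €110.10. OOP to date €2539.
Claim 4 (€764): deductible already satisfied, so member's share is 30% × €764 = €229.20. Member pays €229.20; OOP now €2768.20.
Summing the member's payments: €932 + €1496.90 + €110.10 + €229.20 = €2768.20.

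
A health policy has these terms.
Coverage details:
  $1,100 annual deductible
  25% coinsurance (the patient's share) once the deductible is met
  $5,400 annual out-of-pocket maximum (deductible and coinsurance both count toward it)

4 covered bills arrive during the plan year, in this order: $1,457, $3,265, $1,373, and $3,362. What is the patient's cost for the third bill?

Claim 1 ($1,457): $1,100 finishes the deductible; $357 goes to coinsurance; patient's 25% is $89.25. Patient owes $1,189.25 (running OOP $1,189.25).
Claim 2 ($3,265): deductible met; 25% of $3,265 = $816.25. Cost to patient: $816.25. OOP to date $2,005.50.
Claim 3 ($1,373): 25% coinsurance on $1,373 = $343.25. Patient owes $343.25 (running OOP $2,348.75).

$343.25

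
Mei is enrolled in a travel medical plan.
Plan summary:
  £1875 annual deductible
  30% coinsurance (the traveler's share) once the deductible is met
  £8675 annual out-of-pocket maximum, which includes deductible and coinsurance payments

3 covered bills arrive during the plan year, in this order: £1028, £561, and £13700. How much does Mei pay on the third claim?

Claim 1 (£1028): fully absorbed by the deductible. Cost to traveler: £1028. OOP to date £1028.
Claim 2 (£561): fully absorbed by the deductible. Traveler owes £561 (running OOP £1589).
Claim 3 (£13700): £286 to deductible, leaving £13414; traveler's 30% is £4024.20. Cost to traveler: £4310.20. OOP to date £5899.20.

£4310.20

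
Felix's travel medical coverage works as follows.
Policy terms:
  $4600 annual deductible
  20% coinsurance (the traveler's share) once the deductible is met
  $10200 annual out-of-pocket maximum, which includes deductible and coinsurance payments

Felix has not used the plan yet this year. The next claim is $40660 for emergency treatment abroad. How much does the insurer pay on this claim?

$30460

The full $4600 deductible is still open; $4600 of this bill applies to it.
The remaining $36060 (= $40660 − $4600) moves to coinsurance.
20% of $36060 = $7212 falls to the traveler.
That puts the traveler's cost at $4600 + $7212 = $11812 before any cap.
That would bring total out-of-pocket to $11812, past the $10200 cap. The traveler is capped at $10200 − $0 = $10200 on this claim.
Insurer pays the balance: $40660 − $10200 = $30460.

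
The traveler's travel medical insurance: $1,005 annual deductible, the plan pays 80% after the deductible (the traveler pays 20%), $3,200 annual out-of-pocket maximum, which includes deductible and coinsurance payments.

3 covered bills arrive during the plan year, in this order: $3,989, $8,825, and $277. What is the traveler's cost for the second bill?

Claim 1 ($3,989): $1,005 to deductible, leaving $2,984; 20% of $2,984 = $596.80. Traveler owes $1,601.80 (running OOP $1,601.80).
Claim 2 ($8,825): deductible already satisfied, so traveler's share is 20% × $8,825 = $1,765. That would push OOP to $3,366.80, over the $3,200 cap, so traveler pays $3,200 − $1,601.80 = $1,598.20.

$1,598.20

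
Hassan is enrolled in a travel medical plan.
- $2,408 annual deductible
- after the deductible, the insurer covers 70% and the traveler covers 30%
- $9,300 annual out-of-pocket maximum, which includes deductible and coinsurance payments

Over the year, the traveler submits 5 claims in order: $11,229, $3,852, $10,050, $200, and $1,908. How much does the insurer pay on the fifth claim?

Bill 1, $11,229: $2,408 finishes the deductible; $8,821 goes to coinsurance; 30% of $8,821 = $2,646.30. Traveler owes $5,054.30 (running OOP $5,054.30). Plan pays $11,229 − $5,054.30 = $6,174.70.
Bill 2, $3,852: deductible met; 30% of $3,852 = $1,155.60. Traveler owes $1,155.60 (running OOP $6,209.90). Plan pays $3,852 − $1,155.60 = $2,696.40.
Bill 3, $10,050: deductible already satisfied, so traveler's share is 30% × $10,050 = $3,015. Cost to traveler: $3,015. OOP to date $9,224.90. Plan pays $10,050 − $3,015 = $7,035.
Bill 4, $200: 30% coinsurance on $200 = $60. Traveler owes $60 (running OOP $9,284.90). Plan pays $200 − $60 = $140.
Bill 5, $1,908: deductible already satisfied, so traveler's share is 30% × $1,908 = $572.40. OOP would hit $9,857.30 > $9,300, so the cap limits the traveler to $9,300 − $9,284.90 = $15.10. Plan pays $1,908 − $15.10 = $1,892.90.

$1,892.90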